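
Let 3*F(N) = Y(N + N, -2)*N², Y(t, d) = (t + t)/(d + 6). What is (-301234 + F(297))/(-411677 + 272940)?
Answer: -8431457/138737 ≈ -60.773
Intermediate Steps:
Y(t, d) = 2*t/(6 + d) (Y(t, d) = (2*t)/(6 + d) = 2*t/(6 + d))
F(N) = N³/3 (F(N) = ((2*(N + N)/(6 - 2))*N²)/3 = ((2*(2*N)/4)*N²)/3 = ((2*(2*N)*(¼))*N²)/3 = (N*N²)/3 = N³/3)
(-301234 + F(297))/(-411677 + 272940) = (-301234 + (⅓)*297³)/(-411677 + 272940) = (-301234 + (⅓)*26198073)/(-138737) = (-301234 + 8732691)*(-1/138737) = 8431457*(-1/138737) = -8431457/138737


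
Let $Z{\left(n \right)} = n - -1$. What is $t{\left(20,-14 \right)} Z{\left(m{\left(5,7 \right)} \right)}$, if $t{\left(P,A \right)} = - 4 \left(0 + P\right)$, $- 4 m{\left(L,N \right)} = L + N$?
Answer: $160$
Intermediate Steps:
$m{\left(L,N \right)} = - \frac{L}{4} - \frac{N}{4}$ ($m{\left(L,N \right)} = - \frac{L + N}{4} = - \frac{L}{4} - \frac{N}{4}$)
$t{\left(P,A \right)} = - 4 P$
$Z{\left(n \right)} = 1 + n$ ($Z{\left(n \right)} = n + 1 = 1 + n$)
$t{\left(20,-14 \right)} Z{\left(m{\left(5,7 \right)} \right)} = \left(-4\right) 20 \left(1 - 3\right) = - 80 \left(1 - 3\right) = \left(-80\right) \left(-2\right) = 160$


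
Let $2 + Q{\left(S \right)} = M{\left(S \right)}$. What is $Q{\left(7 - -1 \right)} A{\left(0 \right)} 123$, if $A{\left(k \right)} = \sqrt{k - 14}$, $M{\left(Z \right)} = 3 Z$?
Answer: $2706 i \sqrt{14} \approx 10125.0 i$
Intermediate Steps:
$Q{\left(S \right)} = -2 + 3 S$
$A{\left(k \right)} = \sqrt{-14 + k}$
$Q{\left(7 - -1 \right)} A{\left(0 \right)} 123 = \left(-2 + 3 \left(7 - -1\right)\right) \sqrt{-14 + 0} \cdot 123 = \left(-2 + 3 \left(7 + 1\right)\right) \sqrt{-14} \cdot 123 = \left(-2 + 3 \cdot 8\right) i \sqrt{14} \cdot 123 = \left(-2 + 24\right) i \sqrt{14} \cdot 123 = 22 i \sqrt{14} \cdot 123 = 2706 i \sqrt{14}$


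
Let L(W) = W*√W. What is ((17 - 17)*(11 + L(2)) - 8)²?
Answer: 64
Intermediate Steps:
L(W) = W^(3/2)
((17 - 17)*(11 + L(2)) - 8)² = ((17 - 17)*(11 + 2^(3/2)) - 8)² = (0*(11 + 2*√2) - 8)² = (0 - 8)² = (-8)² = 64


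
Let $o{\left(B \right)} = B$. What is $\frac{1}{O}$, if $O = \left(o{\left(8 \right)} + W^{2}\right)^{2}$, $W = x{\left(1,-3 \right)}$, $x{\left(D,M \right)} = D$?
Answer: $\frac{1}{81} \approx 0.012346$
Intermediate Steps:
$W = 1$
$O = 81$ ($O = \left(8 + 1^{2}\right)^{2} = \left(8 + 1\right)^{2} = 9^{2} = 81$)
$\frac{1}{O} = \frac{1}{81}$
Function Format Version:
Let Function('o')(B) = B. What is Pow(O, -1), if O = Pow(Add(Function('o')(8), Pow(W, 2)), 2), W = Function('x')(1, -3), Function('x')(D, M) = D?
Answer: Rational(1, 81) ≈ 0.012346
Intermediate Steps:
W = 1
O = 81 (O = Pow(Add(8, Pow(1, 2)), 2) = Pow(Add(8, 1), 2) = Pow(9, 2) = 81)
Pow(O, -1) = Pow(81, -1) = Rational(1, 81)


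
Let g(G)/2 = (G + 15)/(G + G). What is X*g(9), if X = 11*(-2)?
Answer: -176/3 ≈ -58.667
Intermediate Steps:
X = -22
g(G) = (15 + G)/G (g(G) = 2*((G + 15)/(G + G)) = 2*((15 + G)/((2*G))) = 2*((15 + G)*(1/(2*G))) = 2*((15 + G)/(2*G)) = (15 + G)/G)
X*g(9) = -22*(15 + 9)/9 = -22*24/9 = -22*8/3 = -176/3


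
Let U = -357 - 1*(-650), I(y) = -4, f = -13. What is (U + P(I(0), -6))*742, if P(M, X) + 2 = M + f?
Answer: 203308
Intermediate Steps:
U = 293 (U = -357 + 650 = 293)
P(M, X) = -15 + M (P(M, X) = -2 + (M - 13) = -2 + (-13 + M) = -15 + M)
(U + P(I(0), -6))*742 = (293 + (-15 - 4))*742 = (293 - 19)*742 = 274*742 = 203308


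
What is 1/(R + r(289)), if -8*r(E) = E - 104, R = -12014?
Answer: -8/96297 ≈ -8.3076e-5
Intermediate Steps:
r(E) = 13 - E/8 (r(E) = -(E - 104)/8 = -(-104 + E)/8 = 13 - E/8)
1/(R + r(289)) = 1/(-12014 + (13 - ⅛*289)) = 1/(-12014 + (13 - 289/8)) = 1/(-12014 - 185/8) = 1/(-96297/8) = -8/96297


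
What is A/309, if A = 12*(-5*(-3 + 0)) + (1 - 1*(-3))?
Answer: 184/309 ≈ 0.59547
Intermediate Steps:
A = 184 (A = 12*(-5*(-3)) + (1 + 3) = 12*15 + 4 = 180 + 4 = 184)
A/309 = 184/309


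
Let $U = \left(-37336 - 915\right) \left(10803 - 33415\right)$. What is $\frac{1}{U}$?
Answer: $\frac{1}{864931612} \approx 1.1562 \cdot 10^{-9}$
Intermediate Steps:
$U = 864931612$ ($U = \left(-37336 - 915\right) \left(-22612\right) = \left(-38251\right) \left(-22612\right) = 864931612$)
$\frac{1}{U} = \frac{1}{864931612}$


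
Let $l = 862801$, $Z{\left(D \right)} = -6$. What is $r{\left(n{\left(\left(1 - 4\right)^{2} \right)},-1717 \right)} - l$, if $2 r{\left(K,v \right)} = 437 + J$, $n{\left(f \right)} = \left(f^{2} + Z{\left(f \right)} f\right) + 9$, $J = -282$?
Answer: $- \frac{1725447}{2} \approx -8.6272 \cdot 10^{5}$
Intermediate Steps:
$n{\left(f \right)} = 9 + f^{2} - 6 f$ ($n{\left(f \right)} = \left(f^{2} - 6 f\right) + 9 = 9 + f^{2} - 6 f$)
$r{\left(K,v \right)} = \frac{155}{2}$ ($r{\left(K,v \right)} = \frac{437 - 282}{2} = \frac{1}{2} \cdot 155 = \frac{155}{2}$)
$r{\left(n{\left(\left(1 - 4\right)^{2} \right)},-1717 \right)} - l = \frac{155}{2} - 862801 = - \frac{1725447}{2}$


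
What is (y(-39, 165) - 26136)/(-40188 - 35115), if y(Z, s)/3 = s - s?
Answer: 968/2789 ≈ 0.34708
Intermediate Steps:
y(Z, s) = 0 (y(Z, s) = 3*(s - s) = 3*0 = 0)
(y(-39, 165) - 26136)/(-40188 - 35115) = (0 - 26136)/(-40188 - 35115) = -26136/(-75303) = -26136*(-1/75303) = 968/2789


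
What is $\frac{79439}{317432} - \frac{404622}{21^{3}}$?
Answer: $- \frac{4729788375}{108879176} \approx -43.441$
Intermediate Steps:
$\frac{79439}{317432} - \frac{404622}{21^{3}} = 79439 \cdot \frac{1}{317432} - \frac{404622}{9261} = \frac{79439}{317432} - \frac{14986}{343} = - \frac{4729788375}{108879176}$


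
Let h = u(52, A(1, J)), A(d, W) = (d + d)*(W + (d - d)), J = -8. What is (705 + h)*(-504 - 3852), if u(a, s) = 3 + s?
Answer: -3014352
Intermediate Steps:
A(d, W) = 2*W*d (A(d, W) = (2*d)*(W + 0) = (2*d)*W = 2*W*d)
h = -13 (h = 3 + 2*(-8)*1 = 3 - 16 = -13)
(705 + h)*(-504 - 3852) = (705 - 13)*(-504 - 3852) = 692*(-4356) = -3014352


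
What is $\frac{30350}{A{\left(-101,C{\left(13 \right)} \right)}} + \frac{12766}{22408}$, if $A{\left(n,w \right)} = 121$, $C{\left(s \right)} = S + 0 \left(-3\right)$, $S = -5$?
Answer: $\frac{340813743}{1355684} \approx 251.4$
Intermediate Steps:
$C{\left(s \right)} = -5$ ($C{\left(s \right)} = -5 + 0 \left(-3\right) = -5 + 0 = -5$)
$\frac{30350}{A{\left(-101,C{\left(13 \right)} \right)}} + \frac{12766}{22408} = \frac{30350}{121} + \frac{12766}{22408} = 30350 \cdot \frac{1}{121} + 12766 \cdot \frac{1}{22408} = \frac{30350}{121} + \frac{6383}{11204} = \frac{340813743}{1355684}$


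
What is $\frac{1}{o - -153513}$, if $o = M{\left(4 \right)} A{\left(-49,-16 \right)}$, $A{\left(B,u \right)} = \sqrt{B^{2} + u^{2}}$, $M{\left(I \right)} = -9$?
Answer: $\frac{17057}{2618447328} + \frac{\sqrt{2657}}{2618447328} \approx 6.5339 \cdot 10^{-6}$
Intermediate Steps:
$o = - 9 \sqrt{2657}$ ($o = - 9 \sqrt{\left(-49\right)^{2} + \left(-16\right)^{2}} = - 9 \sqrt{2401 + 256} = - 9 \sqrt{2657} \approx -463.92$)
$\frac{1}{o - -153513} = \frac{1}{- 9 \sqrt{2657} - -153513} = \frac{1}{- 9 \sqrt{2657} + \left(-226338 + 379851\right)} = \frac{1}{- 9 \sqrt{2657} + 153513} = \frac{1}{153513 - 9 \sqrt{2657}}$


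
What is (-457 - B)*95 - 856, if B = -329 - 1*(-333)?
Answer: -44651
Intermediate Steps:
B = 4 (B = -329 + 333 = 4)
(-457 - B)*95 - 856 = (-457 - 1*4)*95 - 856 = (-457 - 4)*95 - 856 = -461*95 - 856 = -43795 - 856 = -44651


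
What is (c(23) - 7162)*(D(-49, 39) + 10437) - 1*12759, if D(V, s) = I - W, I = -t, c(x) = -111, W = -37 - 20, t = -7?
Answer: -76386532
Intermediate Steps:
W = -57
I = 7 (I = -1*(-7) = 7)
D(V, s) = 64 (D(V, s) = 7 - 1*(-57) = 7 + 57 = 64)
(c(23) - 7162)*(D(-49, 39) + 10437) - 1*12759 = (-111 - 7162)*(64 + 10437) - 1*12759 = -7273*10501 - 12759 = -76373773 - 12759 = -76386532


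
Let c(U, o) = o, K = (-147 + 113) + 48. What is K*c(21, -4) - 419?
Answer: -475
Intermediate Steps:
K = 14 (K = -34 + 48 = 14)
K*c(21, -4) - 419 = 14*(-4) - 419 = -56 - 419 = -475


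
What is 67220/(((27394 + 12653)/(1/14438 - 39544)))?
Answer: -19189168068310/289099293 ≈ -66376.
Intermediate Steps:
67220/(((27394 + 12653)/(1/14438 - 39544))) = 67220/((40047/(1/14438 - 39544))) = 67220/((40047/(-570936271/14438))) = 67220/((40047*(-14438/570936271))) = 67220/(-578198586/570936271) = 67220*(-570936271/578198586) = -19189168068310/289099293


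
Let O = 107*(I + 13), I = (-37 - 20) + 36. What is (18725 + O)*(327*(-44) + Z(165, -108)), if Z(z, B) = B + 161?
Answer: -256152115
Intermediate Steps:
Z(z, B) = 161 + B
I = -21 (I = -57 + 36 = -21)
O = -856 (O = 107*(-21 + 13) = 107*(-8) = -856)
(18725 + O)*(327*(-44) + Z(165, -108)) = (18725 - 856)*(327*(-44) + (161 - 108)) = 17869*(-14388 + 53) = 17869*(-14335) = -256152115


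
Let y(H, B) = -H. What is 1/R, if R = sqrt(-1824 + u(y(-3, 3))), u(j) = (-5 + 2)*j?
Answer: -I*sqrt(1833)/1833 ≈ -0.023357*I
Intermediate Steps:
u(j) = -3*j
R = I*sqrt(1833) (R = sqrt(-1824 - (-3)*(-3)) = sqrt(-1824 - 3*3) = sqrt(-1824 - 9) = sqrt(-1833) = I*sqrt(1833) ≈ 42.814*I)
1/R = 1/(I*sqrt(1833)) = -I*sqrt(1833)/1833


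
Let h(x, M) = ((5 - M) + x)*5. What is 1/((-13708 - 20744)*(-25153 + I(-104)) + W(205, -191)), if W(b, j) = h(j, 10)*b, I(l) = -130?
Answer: 1/870849016 ≈ 1.1483e-9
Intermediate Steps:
h(x, M) = 25 - 5*M + 5*x (h(x, M) = (5 + x - M)*5 = 25 - 5*M + 5*x)
W(b, j) = b*(-25 + 5*j) (W(b, j) = (25 - 5*10 + 5*j)*b = (25 - 50 + 5*j)*b = (-25 + 5*j)*b = b*(-25 + 5*j))
1/((-13708 - 20744)*(-25153 + I(-104)) + W(205, -191)) = 1/((-13708 - 20744)*(-25153 - 130) + 5*205*(-5 - 191)) = 1/(-34452*(-25283) + 5*205*(-196)) = 1/(871049916 - 200900) = 1/870849016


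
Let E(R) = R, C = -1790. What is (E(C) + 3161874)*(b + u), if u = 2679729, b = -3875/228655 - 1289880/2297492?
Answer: 222430390436442181993288/26266651663 ≈ 8.4682e+12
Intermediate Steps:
b = -15192014645/26266651663 (b = -3875*1/228655 - 1289880*1/2297492 = -775/45731 - 322470/574373 = -15192014645/26266651663 ≈ -0.57838)
(E(C) + 3161874)*(b + u) = (-1790 + 3161874)*(-15192014645/26266651663 + 2679729) = 3160084*(70387493002224682/26266651663) = 222430390436442181993288/26266651663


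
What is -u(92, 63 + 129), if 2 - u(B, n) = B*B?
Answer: 8462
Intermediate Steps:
u(B, n) = 2 - B² (u(B, n) = 2 - B*B = 2 - B²)
-u(92, 63 + 129) = -(2 - 1*92²) = -(2 - 1*8464) = -(2 - 8464) = -1*(-8462) = 8462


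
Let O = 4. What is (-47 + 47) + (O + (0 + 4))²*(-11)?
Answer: -704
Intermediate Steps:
(-47 + 47) + (O + (0 + 4))²*(-11) = (-47 + 47) + (4 + (0 + 4))²*(-11) = 0 + (4 + 4)²*(-11) = 0 + 8²*(-11) = 0 + 64*(-11) = 0 - 704 = -704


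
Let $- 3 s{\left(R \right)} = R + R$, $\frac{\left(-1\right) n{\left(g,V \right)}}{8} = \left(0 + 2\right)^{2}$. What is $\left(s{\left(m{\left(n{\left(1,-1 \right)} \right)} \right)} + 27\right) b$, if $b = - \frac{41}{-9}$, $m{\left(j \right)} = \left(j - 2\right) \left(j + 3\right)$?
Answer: $- \frac{77531}{27} \approx -2871.5$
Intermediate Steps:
$n{\left(g,V \right)} = -32$ ($n{\left(g,V \right)} = - 8 \left(0 + 2\right)^{2} = - 8 \cdot 2^{2} = \left(-8\right) 4 = -32$)
$m{\left(j \right)} = \left(-2 + j\right) \left(3 + j\right)$
$s{\left(R \right)} = - \frac{2 R}{3}$ ($s{\left(R \right)} = - \frac{R + R}{3} = - \frac{2 R}{3}$)
$b = \frac{41}{9}$ ($b = \left(-41\right) \left(- \frac{1}{9}\right) = \frac{41}{9} \approx 4.5556$)
$\left(s{\left(m{\left(n{\left(1,-1 \right)} \right)} \right)} + 27\right) b = \left(- \frac{2 \left(-6 - 32 + \left(-32\right)^{2}\right)}{3} + 27\right) \frac{41}{9} = \left(- \frac{2 \left(-6 - 32 + 1024\right)}{3} + 27\right) \frac{41}{9} = \left(\left(- \frac{2}{3}\right) 986 + 27\right) \frac{41}{9} = \left(- \frac{1972}{3} + 27\right) \frac{41}{9} = \left(- \frac{1891}{3}\right) \frac{41}{9} = - \frac{77531}{27}$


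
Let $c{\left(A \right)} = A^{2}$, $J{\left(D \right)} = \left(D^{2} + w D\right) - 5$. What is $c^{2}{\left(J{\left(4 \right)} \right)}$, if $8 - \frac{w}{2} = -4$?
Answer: $131079601$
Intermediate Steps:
$w = 24$ ($w = 16 - -8 = 16 + 8 = 24$)
$J{\left(D \right)} = -5 + D^{2} + 24 D$ ($J{\left(D \right)} = \left(D^{2} + 24 D\right) - 5 = -5 + D^{2} + 24 D$)
$c^{2}{\left(J{\left(4 \right)} \right)} = \left(\left(-5 + 4^{2} + 24 \cdot 4\right)^{2}\right)^{2} = \left(\left(-5 + 16 + 96\right)^{2}\right)^{2} = \left(107^{2}\right)^{2} = 11449^{2} = 131079601$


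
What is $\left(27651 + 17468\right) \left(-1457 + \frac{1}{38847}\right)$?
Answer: $- \frac{2553738919282}{38847} \approx -6.5738 \cdot 10^{7}$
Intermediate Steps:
$\left(27651 + 17468\right) \left(-1457 + \frac{1}{38847}\right) = 45119 \left(-1457 + \frac{1}{38847}\right) = 45119 \left(- \frac{56600078}{38847}\right) = - \frac{2553738919282}{38847}$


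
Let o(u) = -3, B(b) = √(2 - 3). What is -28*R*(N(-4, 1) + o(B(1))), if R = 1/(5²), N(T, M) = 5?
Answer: -56/25 ≈ -2.2400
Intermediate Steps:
B(b) = I (B(b) = √(-1) = I)
R = 1/25 ≈ 0.040000
-28*R*(N(-4, 1) + o(B(1))) = -28*(5 - 3)/25 = -28*2/25 = -56/25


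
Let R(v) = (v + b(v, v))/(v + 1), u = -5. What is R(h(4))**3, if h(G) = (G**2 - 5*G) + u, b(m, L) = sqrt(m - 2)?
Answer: (9 - I*sqrt(11))**3/512 ≈ 0.84375 - 1.5028*I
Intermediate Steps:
b(m, L) = sqrt(-2 + m)
h(G) = -5 + G**2 - 5*G (h(G) = (G**2 - 5*G) - 5 = -5 + G**2 - 5*G)
R(v) = (v + sqrt(-2 + v))/(1 + v) (R(v) = (v + sqrt(-2 + v))/(v + 1) = (v + sqrt(-2 + v))/(1 + v))
R(h(4))**3 = (((-5 + 4**2 - 5*4) + sqrt(-2 + (-5 + 4**2 - 5*4)))/(1 + (-5 + 4**2 - 5*4)))**3 = (((-5 + 16 - 20) + sqrt(-2 + (-5 + 16 - 20)))/(1 + (-5 + 16 - 20)))**3 = ((-9 + sqrt(-2 - 9))/(1 - 9))**3 = ((-9 + sqrt(-11))/(-8))**3 = (-(-9 + I*sqrt(11))/8)**3 = (9/8 - I*sqrt(11)/8)**3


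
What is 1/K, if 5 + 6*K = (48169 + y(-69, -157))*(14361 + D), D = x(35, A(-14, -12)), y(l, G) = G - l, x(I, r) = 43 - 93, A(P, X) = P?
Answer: 3/344043593 ≈ 8.7198e-9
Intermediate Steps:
x(I, r) = -50
D = -50
K = 344043593/3 (K = -⅚ + ((48169 + (-157 - 1*(-69)))*(14361 - 50))/6 = -⅚ + ((48169 + (-157 + 69))*14311)/6 = -⅚ + ((48169 - 88)*14311)/6 = -⅚ + (48081*14311)/6 = -⅚ + (⅙)*688087191 = -⅚ + 229362397/2 = 344043593/3 ≈ 1.1468e+8)
1/K = 1/(344043593/3) = 3/344043593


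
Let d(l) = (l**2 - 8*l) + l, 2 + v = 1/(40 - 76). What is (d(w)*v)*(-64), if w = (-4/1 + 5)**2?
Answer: -2336/3 ≈ -778.67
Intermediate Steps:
w = 1 (w = (-4*1 + 5)**2 = (-4 + 5)**2 = 1**2 = 1)
v = -73/36 (v = -2 + 1/(40 - 76) = -2 + 1/(-36) = -2 - 1/36 = -73/36 ≈ -2.0278)
d(l) = l**2 - 7*l
(d(w)*v)*(-64) = ((1*(-7 + 1))*(-73/36))*(-64) = ((1*(-6))*(-73/36))*(-64) = -6*(-73/36)*(-64) = (73/6)*(-64) = -2336/3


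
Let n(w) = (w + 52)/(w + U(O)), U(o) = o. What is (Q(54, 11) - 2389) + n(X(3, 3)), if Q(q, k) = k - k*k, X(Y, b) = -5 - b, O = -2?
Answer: -12517/5 ≈ -2503.4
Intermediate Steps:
n(w) = (52 + w)/(-2 + w) (n(w) = (w + 52)/(w - 2) = (52 + w)/(-2 + w))
Q(q, k) = k - k²
(Q(54, 11) - 2389) + n(X(3, 3)) = (11*(1 - 1*11) - 2389) + (52 + (-5 - 1*3))/(-2 + (-5 - 1*3)) = (11*(1 - 11) - 2389) + (52 + (-5 - 3))/(-2 + (-5 - 3)) = (11*(-10) - 2389) + (52 - 8)/(-2 - 8) = (-110 - 2389) + 44/(-10) = -2499 - ⅒*44 = -2499 - 22/5 = -12517/5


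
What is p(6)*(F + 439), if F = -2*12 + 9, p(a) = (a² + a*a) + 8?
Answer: 33920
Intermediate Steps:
p(a) = 8 + 2*a² (p(a) = (a² + a²) + 8 = 2*a² + 8 = 8 + 2*a²)
F = -15 (F = -24 + 9 = -15)
p(6)*(F + 439) = (8 + 2*6²)*(-15 + 439) = (8 + 2*36)*424 = (8 + 72)*424 = 80*424 = 33920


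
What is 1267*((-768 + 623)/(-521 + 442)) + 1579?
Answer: 308456/79 ≈ 3904.5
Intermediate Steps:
1267*((-768 + 623)/(-521 + 442)) + 1579 = 1267*(-145/(-79)) + 1579 = 1267*(-145*(-1/79)) + 1579 = 1267*(145/79) + 1579 = 183715/79 + 1579 = 308456/79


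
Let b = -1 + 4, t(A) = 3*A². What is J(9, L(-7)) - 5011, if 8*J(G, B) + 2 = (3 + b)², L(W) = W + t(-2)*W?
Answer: -20027/4 ≈ -5006.8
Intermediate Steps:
b = 3
L(W) = 13*W (L(W) = W + (3*(-2)²)*W = W + (3*4)*W = W + 12*W = 13*W)
J(G, B) = 17/4 (J(G, B) = -¼ + (3 + 3)²/8 = -¼ + (⅛)*6² = -¼ + (⅛)*36 = -¼ + 9/2 = 17/4)
J(9, L(-7)) - 5011 = 17/4 - 5011 = -20027/4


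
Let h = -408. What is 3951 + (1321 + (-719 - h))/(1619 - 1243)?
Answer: 743293/188 ≈ 3953.7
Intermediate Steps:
3951 + (1321 + (-719 - h))/(1619 - 1243) = 3951 + (1321 + (-719 - 1*(-408)))/(1619 - 1243) = 3951 + (1321 + (-719 + 408))/376 = 3951 + (1321 - 311)*(1/376) = 3951 + 1010*(1/376) = 3951 + 505/188 = 743293/188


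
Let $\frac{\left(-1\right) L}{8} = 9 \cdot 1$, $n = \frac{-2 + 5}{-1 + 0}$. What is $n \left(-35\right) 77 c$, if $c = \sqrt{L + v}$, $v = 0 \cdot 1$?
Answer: $48510 i \sqrt{2} \approx 68604.0 i$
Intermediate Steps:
$n = -3$ ($n = \frac{3}{-1} = 3 \left(-1\right) = -3$)
$L = -72$ ($L = - 8 \cdot 9 \cdot 1 = \left(-8\right) 9 = -72$)
$v = 0$
$c = 6 i \sqrt{2}$ ($c = \sqrt{-72 + 0} = \sqrt{-72} = 6 i \sqrt{2} \approx 8.4853 i$)
$n \left(-35\right) 77 c = \left(-3\right) \left(-35\right) 77 \cdot 6 i \sqrt{2} = 105 \cdot 77 \cdot 6 i \sqrt{2} = 8085 \cdot 6 i \sqrt{2} = 48510 i \sqrt{2}$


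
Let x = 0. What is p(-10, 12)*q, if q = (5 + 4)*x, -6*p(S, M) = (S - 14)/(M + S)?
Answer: 0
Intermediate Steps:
p(S, M) = -(-14 + S)/(6*(M + S)) (p(S, M) = -(S - 14)/(6*(M + S)) = -(-14 + S)/(6*(M + S)))
q = 0 (q = (5 + 4)*0 = 9*0 = 0)
p(-10, 12)*q = ((14 - 1*(-10))/(6*(12 - 10)))*0 = ((1/6)*(14 + 10)/2)*0 = ((1/6)*(1/2)*24)*0 = 2*0 = 0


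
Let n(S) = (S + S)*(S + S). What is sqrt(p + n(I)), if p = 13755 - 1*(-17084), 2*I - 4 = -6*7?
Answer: 3*sqrt(3587) ≈ 179.67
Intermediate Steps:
I = -19 (I = 2 + (-6*7)/2 = 2 + (1/2)*(-42) = 2 - 21 = -19)
p = 30839 (p = 13755 + 17084 = 30839)
n(S) = 4*S**2 (n(S) = (2*S)*(2*S) = 4*S**2)
sqrt(p + n(I)) = sqrt(30839 + 4*(-19)**2) = sqrt(30839 + 4*361) = sqrt(30839 + 1444) = sqrt(32283) = 3*sqrt(3587)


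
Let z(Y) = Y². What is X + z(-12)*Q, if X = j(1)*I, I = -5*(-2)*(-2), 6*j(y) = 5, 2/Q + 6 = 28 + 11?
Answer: -262/33 ≈ -7.9394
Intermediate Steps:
Q = 2/33 (Q = 2/(-6 + (28 + 11)) = 2/(-6 + 39) = 2/33 ≈ 0.060606)
j(y) = ⅚ (j(y) = (⅙)*5 = ⅚)
I = -20 (I = 10*(-2) = -20)
X = -50/3 (X = (⅚)*(-20) = -50/3 ≈ -16.667)
X + z(-12)*Q = -50/3 + (-12)²*(2/33) = -50/3 + 144*(2/33) = -50/3 + 96/11 = -262/33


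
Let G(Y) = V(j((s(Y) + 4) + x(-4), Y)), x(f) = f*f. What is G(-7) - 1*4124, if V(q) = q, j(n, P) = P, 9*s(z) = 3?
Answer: -4131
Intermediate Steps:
s(z) = ⅓ (s(z) = (⅑)*3 = ⅓)
x(f) = f²
G(Y) = Y
G(-7) - 1*4124 = -7 - 1*4124 = -7 - 4124 = -4131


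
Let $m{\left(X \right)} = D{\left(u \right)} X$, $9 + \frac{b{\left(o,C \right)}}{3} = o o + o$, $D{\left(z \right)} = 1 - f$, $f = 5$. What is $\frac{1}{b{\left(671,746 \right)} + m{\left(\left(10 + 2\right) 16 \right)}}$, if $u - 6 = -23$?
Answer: $\frac{1}{1351941} \approx 7.3968 \cdot 10^{-7}$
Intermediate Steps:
$u = -17$ ($u = 6 - 23 = -17$)
$D{\left(z \right)} = -4$ ($D{\left(z \right)} = 1 - 5 = -4$)
$b{\left(o,C \right)} = -27 + 3 o + 3 o^{2}$ ($b{\left(o,C \right)} = -27 + 3 \left(o o + o\right) = -27 + 3 \left(o^{2} + o\right) = -27 + 3 \left(o + o^{2}\right) = -27 + \left(3 o + 3 o^{2}\right) = -27 + 3 o + 3 o^{2}$)
$m{\left(X \right)} = - 4 X$
$\frac{1}{b{\left(671,746 \right)} + m{\left(\left(10 + 2\right) 16 \right)}} = \frac{1}{\left(-27 + 3 \cdot 671 + 3 \cdot 671^{2}\right) - 4 \left(10 + 2\right) 16} = \frac{1}{\left(-27 + 2013 + 3 \cdot 450241\right) - 4 \cdot 12 \cdot 16} = \frac{1}{\left(-27 + 2013 + 1350723\right) - 768} = \frac{1}{1352709 - 768} = \frac{1}{1351941}$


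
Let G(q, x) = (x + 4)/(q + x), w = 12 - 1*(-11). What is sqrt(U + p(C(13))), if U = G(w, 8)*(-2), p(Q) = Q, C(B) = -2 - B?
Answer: I*sqrt(15159)/31 ≈ 3.9717*I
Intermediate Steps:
w = 23 (w = 12 + 11 = 23)
G(q, x) = (4 + x)/(q + x)
U = -24/31 (U = ((4 + 8)/(23 + 8))*(-2) = (12/31)*(-2) = -24/31 ≈ -0.77419)
sqrt(U + p(C(13))) = sqrt(-24/31 + (-2 - 1*13)) = sqrt(-24/31 + (-2 - 13)) = sqrt(-24/31 - 15) = sqrt(-489/31) = I*sqrt(15159)/31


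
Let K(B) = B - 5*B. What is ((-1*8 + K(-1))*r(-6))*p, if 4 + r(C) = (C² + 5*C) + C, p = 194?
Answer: 3104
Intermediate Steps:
K(B) = -4*B
r(C) = -4 + C² + 6*C (r(C) = -4 + ((C² + 5*C) + C) = -4 + (C² + 6*C) = -4 + C² + 6*C)
((-1*8 + K(-1))*r(-6))*p = ((-1*8 - 4*(-1))*(-4 + (-6)² + 6*(-6)))*194 = ((-8 + 4)*(-4 + 36 - 36))*194 = -4*(-4)*194 = 16*194 = 3104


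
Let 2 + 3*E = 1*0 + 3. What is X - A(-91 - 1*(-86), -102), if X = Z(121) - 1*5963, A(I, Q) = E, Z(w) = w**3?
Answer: 5296793/3 ≈ 1.7656e+6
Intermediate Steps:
E = 1/3 (E = -2/3 + (1*0 + 3)/3 = -2/3 + (0 + 3)/3 = -2/3 + (1/3)*3 = -2/3 + 1 = 1/3 ≈ 0.33333)
A(I, Q) = 1/3
X = 1765598 (X = 121**3 - 1*5963 = 1771561 - 5963 = 1765598)
X - A(-91 - 1*(-86), -102) = 1765598 - 1*1/3 = 1765598 - 1/3 = 5296793/3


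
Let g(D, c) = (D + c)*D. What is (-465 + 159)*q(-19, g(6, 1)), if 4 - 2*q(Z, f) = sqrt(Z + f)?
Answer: -612 + 153*sqrt(23) ≈ 121.76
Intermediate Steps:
g(D, c) = D*(D + c)
q(Z, f) = 2 - sqrt(Z + f)/2
(-465 + 159)*q(-19, g(6, 1)) = (-465 + 159)*(2 - sqrt(-19 + 6*(6 + 1))/2) = -306*(2 - sqrt(-19 + 6*7)/2) = -306*(2 - sqrt(-19 + 42)/2) = -306*(2 - sqrt(23)/2) = -612 + 153*sqrt(23)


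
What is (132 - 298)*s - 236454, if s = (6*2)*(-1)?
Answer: -234462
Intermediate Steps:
s = -12 (s = 12*(-1) = -12)
(132 - 298)*s - 236454 = (132 - 298)*(-12) - 236454 = -166*(-12) - 236454 = 1992 - 236454 = -234462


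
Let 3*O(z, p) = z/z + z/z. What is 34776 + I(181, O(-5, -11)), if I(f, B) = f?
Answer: 34957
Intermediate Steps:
O(z, p) = ⅔ (O(z, p) = (z/z + z/z)/3 = (1 + 1)/3 = (⅓)*2 = ⅔)
34776 + I(181, O(-5, -11)) = 34776 + 181 = 34957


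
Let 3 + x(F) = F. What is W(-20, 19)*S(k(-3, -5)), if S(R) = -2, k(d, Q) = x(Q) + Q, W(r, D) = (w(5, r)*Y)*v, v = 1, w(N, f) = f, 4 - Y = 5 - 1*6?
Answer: 200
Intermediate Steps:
x(F) = -3 + F
Y = 5 (Y = 4 - (5 - 1*6) = 4 - (5 - 6) = 4 - 1*(-1) = 4 + 1 = 5)
W(r, D) = 5*r (W(r, D) = (r*5)*1 = (5*r)*1 = 5*r)
k(d, Q) = -3 + 2*Q (k(d, Q) = (-3 + Q) + Q = -3 + 2*Q)
W(-20, 19)*S(k(-3, -5)) = (5*(-20))*(-2) = -100*(-2) = 200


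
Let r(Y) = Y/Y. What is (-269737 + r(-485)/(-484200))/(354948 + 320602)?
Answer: -130606655401/327101310000 ≈ -0.39928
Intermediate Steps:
r(Y) = 1
(-269737 + r(-485)/(-484200))/(354948 + 320602) = (-269737 + 1/(-484200))/(354948 + 320602) = (-269737 + 1*(-1/484200))/675550 = (-269737 - 1/484200)*(1/675550) = -130606655401/484200*1/675550 = -130606655401/327101310000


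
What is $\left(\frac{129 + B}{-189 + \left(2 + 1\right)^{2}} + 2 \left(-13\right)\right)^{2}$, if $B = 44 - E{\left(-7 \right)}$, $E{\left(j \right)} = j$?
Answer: $729$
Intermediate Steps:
$B = 51$ ($B = 44 - -7 = 44 + 7 = 51$)
$\left(\frac{129 + B}{-189 + \left(2 + 1\right)^{2}} + 2 \left(-13\right)\right)^{2} = \left(\frac{129 + 51}{-189 + \left(2 + 1\right)^{2}} + 2 \left(-13\right)\right)^{2} = \left(\frac{180}{-189 + 3^{2}} - 26\right)^{2} = \left(\frac{180}{-189 + 9} - 26\right)^{2} = \left(\frac{180}{-180} - 26\right)^{2} = \left(180 \left(- \frac{1}{180}\right) - 26\right)^{2} = \left(-1 - 26\right)^{2} = \left(-27\right)^{2} = 729$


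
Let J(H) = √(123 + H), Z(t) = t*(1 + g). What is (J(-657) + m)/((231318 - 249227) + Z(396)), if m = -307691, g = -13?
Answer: 307691/22661 - I*√534/22661 ≈ 13.578 - 0.0010197*I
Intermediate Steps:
Z(t) = -12*t (Z(t) = t*(1 - 13) = t*(-12) = -12*t)
(J(-657) + m)/((231318 - 249227) + Z(396)) = (√(123 - 657) - 307691)/((231318 - 249227) - 12*396) = (√(-534) - 307691)/(-17909 - 4752) = (I*√534 - 307691)/(-22661) = (-307691 + I*√534)*(-1/22661) = 307691/22661 - I*√534/22661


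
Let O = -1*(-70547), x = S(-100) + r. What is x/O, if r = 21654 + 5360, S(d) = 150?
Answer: 27164/70547 ≈ 0.38505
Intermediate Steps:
r = 27014
x = 27164 (x = 150 + 27014 = 27164)
O = 70547
x/O = 27164/70547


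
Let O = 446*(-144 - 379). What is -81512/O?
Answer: 40756/116629 ≈ 0.34945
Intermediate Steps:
O = -233258 (O = 446*(-523) = -233258)
-81512/O = -81512/(-233258) = -81512*(-1/233258) = 40756/116629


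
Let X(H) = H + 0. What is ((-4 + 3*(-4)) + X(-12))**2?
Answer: 784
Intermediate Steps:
X(H) = H
((-4 + 3*(-4)) + X(-12))**2 = ((-4 + 3*(-4)) - 12)**2 = ((-4 - 12) - 12)**2 = (-16 - 12)**2 = (-28)**2 = 784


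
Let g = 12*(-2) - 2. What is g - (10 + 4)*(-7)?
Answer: 72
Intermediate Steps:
g = -26 (g = -24 - 2 = -26)
g - (10 + 4)*(-7) = -26 - (10 + 4)*(-7) = -26 - 14*(-7) = -26 - 1*(-98) = -26 + 98 = 72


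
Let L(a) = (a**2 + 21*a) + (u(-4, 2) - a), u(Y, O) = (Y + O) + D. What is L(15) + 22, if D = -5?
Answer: 540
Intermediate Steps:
u(Y, O) = -5 + O + Y (u(Y, O) = (Y + O) - 5 = (O + Y) - 5 = -5 + O + Y)
L(a) = -7 + a**2 + 20*a (L(a) = (a**2 + 21*a) + ((-5 + 2 - 4) - a) = (a**2 + 21*a) + (-7 - a) = -7 + a**2 + 20*a)
L(15) + 22 = (-7 + 15**2 + 20*15) + 22 = (-7 + 225 + 300) + 22 = 518 + 22 = 540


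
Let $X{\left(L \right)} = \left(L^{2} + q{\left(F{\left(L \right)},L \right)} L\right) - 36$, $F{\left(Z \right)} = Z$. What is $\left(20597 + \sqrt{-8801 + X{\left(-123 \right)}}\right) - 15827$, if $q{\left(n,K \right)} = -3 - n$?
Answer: $4770 + 2 i \sqrt{2117} \approx 4770.0 + 92.022 i$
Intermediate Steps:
$X{\left(L \right)} = -36 + L^{2} + L \left(-3 - L\right)$ ($X{\left(L \right)} = \left(L^{2} + \left(-3 - L\right) L\right) - 36 = \left(L^{2} + L \left(-3 - L\right)\right) - 36 = -36 + L^{2} + L \left(-3 - L\right)$)
$\left(20597 + \sqrt{-8801 + X{\left(-123 \right)}}\right) - 15827 = \left(20597 + \sqrt{-8801 - -333}\right) - 15827 = \left(20597 + \sqrt{-8801 + \left(-36 + 369\right)}\right) - 15827 = \left(20597 + \sqrt{-8801 + 333}\right) - 15827 = \left(20597 + \sqrt{-8468}\right) - 15827 = \left(20597 + 2 i \sqrt{2117}\right) - 15827 = 4770 + 2 i \sqrt{2117}$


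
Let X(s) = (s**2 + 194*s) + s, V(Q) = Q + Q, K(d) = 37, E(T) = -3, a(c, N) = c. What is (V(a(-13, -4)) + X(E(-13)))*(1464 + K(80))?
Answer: -903602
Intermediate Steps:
V(Q) = 2*Q
X(s) = s**2 + 195*s
(V(a(-13, -4)) + X(E(-13)))*(1464 + K(80)) = (2*(-13) - 3*(195 - 3))*(1464 + 37) = (-26 - 3*192)*1501 = (-26 - 576)*1501 = -602*1501 = -903602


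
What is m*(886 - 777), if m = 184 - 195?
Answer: -1199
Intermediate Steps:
m = -11
m*(886 - 777) = -11*(886 - 777) = -11*109 = -1199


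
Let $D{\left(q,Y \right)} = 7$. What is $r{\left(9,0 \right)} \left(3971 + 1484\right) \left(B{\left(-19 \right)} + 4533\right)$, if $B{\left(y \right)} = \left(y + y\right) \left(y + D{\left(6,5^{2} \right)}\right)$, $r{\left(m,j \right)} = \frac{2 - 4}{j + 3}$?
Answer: $-18143330$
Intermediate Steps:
$r{\left(m,j \right)} = - \frac{2}{3 + j}$
$B{\left(y \right)} = 2 y \left(7 + y\right)$ ($B{\left(y \right)} = \left(y + y\right) \left(y + 7\right) = 2 y \left(7 + y\right)$)
$r{\left(9,0 \right)} \left(3971 + 1484\right) \left(B{\left(-19 \right)} + 4533\right) = - \frac{2}{3 + 0} \left(3971 + 1484\right) \left(2 \left(-19\right) \left(7 - 19\right) + 4533\right) = - \frac{2}{3} \cdot 5455 \left(2 \left(-19\right) \left(-12\right) + 4533\right) = \left(-2\right) \frac{1}{3} \cdot 5455 \left(456 + 4533\right) = - \frac{2 \cdot 5455 \cdot 4989}{3} = \left(- \frac{2}{3}\right) 27214995 = -18143330$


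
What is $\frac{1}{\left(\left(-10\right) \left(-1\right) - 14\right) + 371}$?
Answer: $\frac{1}{367} \approx 0.0027248$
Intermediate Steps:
$\frac{1}{\left(\left(-10\right) \left(-1\right) - 14\right) + 371} = \frac{1}{\left(10 - 14\right) + 371} = \frac{1}{-4 + 371} = \frac{1}{367}$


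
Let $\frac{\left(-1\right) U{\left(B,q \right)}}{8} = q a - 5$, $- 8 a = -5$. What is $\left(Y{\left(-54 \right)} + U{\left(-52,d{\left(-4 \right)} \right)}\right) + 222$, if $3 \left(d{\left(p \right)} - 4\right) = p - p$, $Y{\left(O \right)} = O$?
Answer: $188$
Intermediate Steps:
$a = \frac{5}{8}$ ($a = \left(- \frac{1}{8}\right) \left(-5\right) = \frac{5}{8} \approx 0.625$)
$d{\left(p \right)} = 4$ ($d{\left(p \right)} = 4 + \frac{p - p}{3} = 4 + \frac{1}{3} \cdot 0 = 4 + 0 = 4$)
$U{\left(B,q \right)} = 40 - 5 q$ ($U{\left(B,q \right)} = - 8 \left(q \frac{5}{8} - 5\right) = - 8 \left(\frac{5 q}{8} - 5\right) = - 8 \left(-5 + \frac{5 q}{8}\right) = 40 - 5 q$)
$\left(Y{\left(-54 \right)} + U{\left(-52,d{\left(-4 \right)} \right)}\right) + 222 = \left(-54 + \left(40 - 20\right)\right) + 222 = \left(-54 + 20\right) + 222 = -34 + 222 = 188$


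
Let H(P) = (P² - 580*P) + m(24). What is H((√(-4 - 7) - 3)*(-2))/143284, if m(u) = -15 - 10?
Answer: -3513/143284 + 284*I*√11/35821 ≈ -0.024518 + 0.026295*I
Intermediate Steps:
m(u) = -25
H(P) = -25 + P² - 580*P (H(P) = (P² - 580*P) - 25 = -25 + P² - 580*P)
H((√(-4 - 7) - 3)*(-2))/143284 = (-25 + ((√(-4 - 7) - 3)*(-2))² - 580*(√(-4 - 7) - 3)*(-2))/143284 = (-25 + ((√(-11) - 3)*(-2))² - 580*(√(-11) - 3)*(-2))*(1/143284) = (-25 + ((I*√11 - 3)*(-2))² - 580*(I*√11 - 3)*(-2))*(1/143284) = (-25 + ((-3 + I*√11)*(-2))² - 580*(-3 + I*√11)*(-2))*(1/143284) = (-25 + (6 - 2*I*√11)² - 580*(6 - 2*I*√11))*(1/143284) = (-25 + (6 - 2*I*√11)² + (-3480 + 1160*I*√11))*(1/143284) = (-3505 + (6 - 2*I*√11)² + 1160*I*√11)*(1/143284) = -3505/143284 + (6 - 2*I*√11)²/143284 + 290*I*√11/35821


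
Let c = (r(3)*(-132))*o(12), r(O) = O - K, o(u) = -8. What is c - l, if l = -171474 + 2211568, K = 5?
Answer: -2042206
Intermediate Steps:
r(O) = -5 + O (r(O) = O - 1*5 = O - 5 = -5 + O)
l = 2040094
c = -2112 (c = ((-5 + 3)*(-132))*(-8) = -2*(-132)*(-8) = 264*(-8) = -2112)
c - l = -2112 - 1*2040094 = -2112 - 2040094 = -2042206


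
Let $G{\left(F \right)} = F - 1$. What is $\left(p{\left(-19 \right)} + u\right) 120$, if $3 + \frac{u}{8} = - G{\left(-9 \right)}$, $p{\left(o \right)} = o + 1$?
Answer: $4560$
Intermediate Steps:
$p{\left(o \right)} = 1 + o$
$G{\left(F \right)} = -1 + F$
$u = 56$ ($u = -24 + 8 \left(- (-1 - 9)\right) = -24 + 8 \left(\left(-1\right) \left(-10\right)\right) = -24 + 8 \cdot 10 = -24 + 80 = 56$)
$\left(p{\left(-19 \right)} + u\right) 120 = \left(\left(1 - 19\right) + 56\right) 120 = \left(-18 + 56\right) 120 = 38 \cdot 120 = 4560$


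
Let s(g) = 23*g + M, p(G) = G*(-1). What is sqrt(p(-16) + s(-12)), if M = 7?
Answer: I*sqrt(253) ≈ 15.906*I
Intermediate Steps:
p(G) = -G
s(g) = 7 + 23*g (s(g) = 23*g + 7 = 7 + 23*g)
sqrt(p(-16) + s(-12)) = sqrt(-1*(-16) + (7 + 23*(-12))) = sqrt(16 + (7 - 276)) = sqrt(16 - 269) = sqrt(-253) = I*sqrt(253)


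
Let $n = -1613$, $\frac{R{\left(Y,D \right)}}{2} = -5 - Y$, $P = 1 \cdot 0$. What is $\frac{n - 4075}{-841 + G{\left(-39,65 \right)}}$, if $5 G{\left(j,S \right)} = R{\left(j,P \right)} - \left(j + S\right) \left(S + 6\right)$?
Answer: $\frac{28440}{5983} \approx 4.7535$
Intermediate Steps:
$P = 0$
$R{\left(Y,D \right)} = -10 - 2 Y$ ($R{\left(Y,D \right)} = 2 \left(-5 - Y\right) = -10 - 2 Y$)
$G{\left(j,S \right)} = -2 - \frac{2 j}{5} - \frac{\left(6 + S\right) \left(S + j\right)}{5}$ ($G{\left(j,S \right)} = \frac{\left(-10 - 2 j\right) - \left(j + S\right) \left(S + 6\right)}{5} = \frac{\left(-10 - 2 j\right) - \left(S + j\right) \left(6 + S\right)}{5} = \frac{\left(-10 - 2 j\right) - \left(6 + S\right) \left(S + j\right)}{5} = \frac{-10 - 2 j - \left(6 + S\right) \left(S + j\right)}{5} = -2 - \frac{2 j}{5} - \frac{\left(6 + S\right) \left(S + j\right)}{5}$)
$\frac{n - 4075}{-841 + G{\left(-39,65 \right)}} = \frac{-1613 - 4075}{-841 - \left(\frac{88}{5} - 507 + 845\right)} = - \frac{5688}{-841 - \frac{1778}{5}} = - \frac{5688}{- \frac{5983}{5}} = \left(-5688\right) \left(- \frac{5}{5983}\right) = \frac{28440}{5983}$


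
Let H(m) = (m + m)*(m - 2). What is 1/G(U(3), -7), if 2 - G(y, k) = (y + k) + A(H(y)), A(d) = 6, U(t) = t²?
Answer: -⅙ ≈ -0.16667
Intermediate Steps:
H(m) = 2*m*(-2 + m) (H(m) = (2*m)*(-2 + m) = 2*m*(-2 + m))
G(y, k) = -4 - k - y (G(y, k) = 2 - ((y + k) + 6) = 2 - ((k + y) + 6) = 2 - (6 + k + y) = 2 + (-6 - k - y) = -4 - k - y)
1/G(U(3), -7) = 1/(-4 - 1*(-7) - 1*3²) = 1/(-4 + 7 - 1*9) = 1/(-4 + 7 - 9) = 1/(-6) = -⅙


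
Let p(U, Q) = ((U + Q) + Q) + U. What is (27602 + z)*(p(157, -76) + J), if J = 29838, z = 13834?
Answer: 1243080000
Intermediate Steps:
p(U, Q) = 2*Q + 2*U (p(U, Q) = ((Q + U) + Q) + U = (U + 2*Q) + U = 2*Q + 2*U)
(27602 + z)*(p(157, -76) + J) = (27602 + 13834)*((2*(-76) + 2*157) + 29838) = 41436*((-152 + 314) + 29838) = 41436*(162 + 29838) = 41436*30000 = 1243080000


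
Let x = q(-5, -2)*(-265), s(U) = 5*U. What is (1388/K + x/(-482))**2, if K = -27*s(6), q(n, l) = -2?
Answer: 75393627241/9526736025 ≈ 7.9139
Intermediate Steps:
x = 530 (x = -2*(-265) = 530)
K = -810 (K = -135*6 = -27*30 = -810)
(1388/K + x/(-482))**2 = (1388/(-810) + 530/(-482))**2 = (1388*(-1/810) + 530*(-1/482))**2 = (-694/405 - 265/241)**2 = (-274579/97605)**2 = 75393627241/9526736025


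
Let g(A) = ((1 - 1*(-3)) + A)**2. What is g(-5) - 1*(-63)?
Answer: 64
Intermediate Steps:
g(A) = (4 + A)**2 (g(A) = ((1 + 3) + A)**2 = (4 + A)**2)
g(-5) - 1*(-63) = (4 - 5)**2 - 1*(-63) = (-1)**2 + 63 = 1 + 63 = 64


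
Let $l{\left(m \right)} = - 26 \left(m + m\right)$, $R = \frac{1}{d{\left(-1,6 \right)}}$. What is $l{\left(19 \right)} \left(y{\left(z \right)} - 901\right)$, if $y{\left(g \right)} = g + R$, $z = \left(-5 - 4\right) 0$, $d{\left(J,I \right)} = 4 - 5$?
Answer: $891176$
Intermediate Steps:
$d{\left(J,I \right)} = -1$
$z = 0$ ($z = \left(-9\right) 0 = 0$)
$R = -1$ ($R = \frac{1}{-1} = -1$)
$l{\left(m \right)} = - 52 m$ ($l{\left(m \right)} = - 26 \cdot 2 m = - 52 m$)
$y{\left(g \right)} = -1 + g$ ($y{\left(g \right)} = g - 1 = -1 + g$)
$l{\left(19 \right)} \left(y{\left(z \right)} - 901\right) = \left(-52\right) 19 \left(\left(-1 + 0\right) - 901\right) = - 988 \left(-1 - 901\right) = \left(-988\right) \left(-902\right) = 891176$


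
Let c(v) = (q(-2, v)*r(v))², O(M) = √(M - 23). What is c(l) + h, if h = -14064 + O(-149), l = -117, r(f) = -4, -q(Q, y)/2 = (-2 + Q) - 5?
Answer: -8880 + 2*I*√43 ≈ -8880.0 + 13.115*I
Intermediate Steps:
q(Q, y) = 14 - 2*Q (q(Q, y) = -2*((-2 + Q) - 5) = -2*(-7 + Q) = 14 - 2*Q)
O(M) = √(-23 + M)
c(v) = 5184 (c(v) = ((14 - 2*(-2))*(-4))² = ((14 + 4)*(-4))² = (18*(-4))² = (-72)² = 5184)
h = -14064 + 2*I*√43 (h = -14064 + √(-23 - 149) = -14064 + √(-172) = -14064 + 2*I*√43 ≈ -14064.0 + 13.115*I)
c(l) + h = 5184 + (-14064 + 2*I*√43) = -8880 + 2*I*√43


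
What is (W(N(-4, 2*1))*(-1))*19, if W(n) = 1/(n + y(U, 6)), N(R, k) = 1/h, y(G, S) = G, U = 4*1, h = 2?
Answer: -38/9 ≈ -4.2222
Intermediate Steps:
U = 4
N(R, k) = 1/2
W(n) = 1/(4 + n) (W(n) = 1/(n + 4) = 1/(4 + n))
(W(N(-4, 2*1))*(-1))*19 = (-1/(4 + 1/2))*19 = (-1/(9/2))*19 = ((2/9)*(-1))*19 = -2/9*19 = -38/9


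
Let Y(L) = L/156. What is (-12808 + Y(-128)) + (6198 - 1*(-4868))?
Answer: -67970/39 ≈ -1742.8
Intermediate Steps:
Y(L) = L/156 (Y(L) = L*(1/156) = L/156)
(-12808 + Y(-128)) + (6198 - 1*(-4868)) = (-12808 + (1/156)*(-128)) + (6198 - 1*(-4868)) = (-12808 - 32/39) + (6198 + 4868) = -499544/39 + 11066 = -67970/39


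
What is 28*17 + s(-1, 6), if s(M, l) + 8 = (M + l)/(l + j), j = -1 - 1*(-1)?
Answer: 2813/6 ≈ 468.83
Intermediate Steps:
j = 0 (j = -1 + 1 = 0)
s(M, l) = -8 + (M + l)/l (s(M, l) = -8 + (M + l)/(l + 0) = -8 + (M + l)/l)
28*17 + s(-1, 6) = 28*17 + (-7 - 1/6) = 476 + (-7 - 1*1/6) = 476 + (-7 - 1/6) = 476 - 43/6 = 2813/6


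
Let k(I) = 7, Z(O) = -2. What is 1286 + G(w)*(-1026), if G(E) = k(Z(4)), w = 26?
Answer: -5896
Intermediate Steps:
G(E) = 7
1286 + G(w)*(-1026) = 1286 + 7*(-1026) = 1286 - 7182 = -5896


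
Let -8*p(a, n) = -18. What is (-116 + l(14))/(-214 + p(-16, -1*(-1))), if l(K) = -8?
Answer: 496/847 ≈ 0.58560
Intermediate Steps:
p(a, n) = 9/4 (p(a, n) = -⅛*(-18) = 9/4)
(-116 + l(14))/(-214 + p(-16, -1*(-1))) = (-116 - 8)/(-214 + 9/4) = -124/(-847/4) = -124*(-4/847) = 496/847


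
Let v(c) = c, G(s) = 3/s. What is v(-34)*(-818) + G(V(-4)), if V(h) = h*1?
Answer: 111245/4 ≈ 27811.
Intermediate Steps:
V(h) = h
v(-34)*(-818) + G(V(-4)) = -34*(-818) + 3/(-4) = 27812 + 3*(-¼) = 27812 - ¾ = 111245/4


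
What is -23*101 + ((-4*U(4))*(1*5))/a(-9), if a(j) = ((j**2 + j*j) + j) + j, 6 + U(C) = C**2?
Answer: -41839/18 ≈ -2324.4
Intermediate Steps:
U(C) = -6 + C**2
a(j) = 2*j + 2*j**2 (a(j) = ((j**2 + j**2) + j) + j = (2*j**2 + j) + j = (j + 2*j**2) + j = 2*j + 2*j**2)
-23*101 + ((-4*U(4))*(1*5))/a(-9) = -23*101 + ((-4*(-6 + 4**2))*(1*5))/((2*(-9)*(1 - 9))) = -2323 + (-4*(-6 + 16)*5)/((2*(-9)*(-8))) = -2323 + (-4*10*5)/144 = -2323 - 40*5*(1/144) = -2323 - 200*1/144 = -2323 - 25/18 = -41839/18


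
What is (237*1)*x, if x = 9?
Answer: 2133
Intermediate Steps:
(237*1)*x = (237*1)*9 = 237*9 = 2133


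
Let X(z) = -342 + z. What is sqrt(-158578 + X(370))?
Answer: 5*I*sqrt(6342) ≈ 398.18*I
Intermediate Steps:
sqrt(-158578 + X(370)) = sqrt(-158578 + (-342 + 370)) = sqrt(-158578 + 28) = sqrt(-158550) = 5*I*sqrt(6342)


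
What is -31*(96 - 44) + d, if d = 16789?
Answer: 15177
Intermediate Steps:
-31*(96 - 44) + d = -31*(96 - 44) + 16789 = -31*52 + 16789 = -1612 + 16789 = 15177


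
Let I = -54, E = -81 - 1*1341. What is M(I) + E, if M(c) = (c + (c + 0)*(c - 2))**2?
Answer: 8819478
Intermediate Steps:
E = -1422 (E = -81 - 1341 = -1422)
M(c) = (c + c*(-2 + c))**2
M(I) + E = (-54)**2*(-1 - 54)**2 - 1422 = 2916*(-55)**2 - 1422 = 2916*3025 - 1422 = 8820900 - 1422 = 8819478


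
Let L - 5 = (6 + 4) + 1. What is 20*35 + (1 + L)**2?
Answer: 989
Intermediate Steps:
L = 16 (L = 5 + ((6 + 4) + 1) = 5 + (10 + 1) = 5 + 11 = 16)
20*35 + (1 + L)**2 = 20*35 + (1 + 16)**2 = 700 + 17**2 = 700 + 289 = 989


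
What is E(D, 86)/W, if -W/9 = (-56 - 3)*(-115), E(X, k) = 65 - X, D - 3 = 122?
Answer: 4/4071 ≈ 0.00098256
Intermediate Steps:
D = 125 (D = 3 + 122 = 125)
W = -61065 (W = -9*(-56 - 3)*(-115) = -(-531)*(-115) = -9*6785 = -61065)
E(D, 86)/W = (65 - 1*125)/(-61065) = (65 - 125)*(-1/61065) = -60*(-1/61065) = 4/4071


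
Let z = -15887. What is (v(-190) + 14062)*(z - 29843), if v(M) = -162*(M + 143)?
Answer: -991243480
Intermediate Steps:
v(M) = -23166 - 162*M (v(M) = -162*(143 + M) = -23166 - 162*M)
(v(-190) + 14062)*(z - 29843) = ((-23166 - 162*(-190)) + 14062)*(-15887 - 29843) = ((-23166 + 30780) + 14062)*(-45730) = (7614 + 14062)*(-45730) = 21676*(-45730) = -991243480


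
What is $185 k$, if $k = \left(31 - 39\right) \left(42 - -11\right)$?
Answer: $-78440$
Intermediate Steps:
$k = -424$ ($k = - 8 \left(42 + 11\right) = \left(-8\right) 53 = -424$)
$185 k = 185 \left(-424\right) = -78440$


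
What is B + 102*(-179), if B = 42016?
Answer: 23758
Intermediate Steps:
B + 102*(-179) = 42016 + 102*(-179) = 42016 - 18258 = 23758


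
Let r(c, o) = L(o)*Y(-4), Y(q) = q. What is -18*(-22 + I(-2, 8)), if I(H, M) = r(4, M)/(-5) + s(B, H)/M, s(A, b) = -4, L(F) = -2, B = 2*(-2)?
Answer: 2169/5 ≈ 433.80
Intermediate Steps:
B = -4
r(c, o) = 8 (r(c, o) = -2*(-4) = 8)
I(H, M) = -8/5 - 4/M (I(H, M) = 8/(-5) - 4/M = 8*(-⅕) - 4/M = -8/5 - 4/M)
-18*(-22 + I(-2, 8)) = -18*(-22 + (-8/5 - 4/8)) = -18*(-22 + (-8/5 - 4*⅛)) = -18*(-22 + (-8/5 - ½)) = -18*(-22 - 21/10) = -18*(-241/10) = 2169/5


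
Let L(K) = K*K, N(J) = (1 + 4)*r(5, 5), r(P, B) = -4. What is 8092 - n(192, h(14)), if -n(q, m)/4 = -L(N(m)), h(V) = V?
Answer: 6492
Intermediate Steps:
N(J) = -20 (N(J) = (1 + 4)*(-4) = 5*(-4) = -20)
L(K) = K²
n(q, m) = 1600 (n(q, m) = -(-4)*(-20)² = -(-4)*400 = -4*(-400) = 1600)
8092 - n(192, h(14)) = 8092 - 1*1600 = 8092 - 1600 = 6492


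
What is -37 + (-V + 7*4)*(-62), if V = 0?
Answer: -1773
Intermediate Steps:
-37 + (-V + 7*4)*(-62) = -37 + (-1*0 + 7*4)*(-62) = -37 + (0 + 28)*(-62) = -37 + 28*(-62) = -37 - 1736 = -1773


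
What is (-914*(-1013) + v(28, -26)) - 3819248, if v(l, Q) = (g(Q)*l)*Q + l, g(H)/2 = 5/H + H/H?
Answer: -2894514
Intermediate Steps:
g(H) = 2 + 10/H (g(H) = 2*(5/H + H/H) = 2*(5/H + 1) = 2*(1 + 5/H) = 2 + 10/H)
v(l, Q) = l + Q*l*(2 + 10/Q) (v(l, Q) = ((2 + 10/Q)*l)*Q + l = (l*(2 + 10/Q))*Q + l = Q*l*(2 + 10/Q) + l = l + Q*l*(2 + 10/Q))
(-914*(-1013) + v(28, -26)) - 3819248 = (-914*(-1013) + 28*(11 + 2*(-26))) - 3819248 = (925882 + 28*(11 - 52)) - 3819248 = (925882 + 28*(-41)) - 3819248 = (925882 - 1148) - 3819248 = 924734 - 3819248 = -2894514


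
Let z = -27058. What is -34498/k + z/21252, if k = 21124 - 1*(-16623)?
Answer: -877254911/401099622 ≈ -2.1871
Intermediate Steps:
k = 37747 (k = 21124 + 16623 = 37747)
-34498/k + z/21252 = -34498/37747 - 27058/21252 = -34498*1/37747 - 27058*1/21252 = -34498/37747 - 13529/10626 = -877254911/401099622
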